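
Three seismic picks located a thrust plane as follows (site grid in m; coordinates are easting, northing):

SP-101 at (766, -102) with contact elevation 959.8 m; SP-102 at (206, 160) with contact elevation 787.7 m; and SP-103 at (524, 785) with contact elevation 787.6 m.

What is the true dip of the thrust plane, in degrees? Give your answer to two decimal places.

Two edge vectors: SP-101→SP-102 = (-560, 262, -172.1), SP-101→SP-103 = (-242, 887, -172.2).
Normal n = (SP-101→SP-102) × (SP-101→SP-103) = (107536.3, -54783.8, -433316).
So ∂z/∂easting = −n_x/n_z = 0.24817 and ∂z/∂northing = −n_y/n_z = −0.12643.
Gradient magnitude |∇z| = √(a² + b²) = √(0.06159 + 0.01598) = 0.27852.
True dip = arctan(0.27852) = 15.56°, dipping toward WNW (azimuth ≈ 297°).

15.56°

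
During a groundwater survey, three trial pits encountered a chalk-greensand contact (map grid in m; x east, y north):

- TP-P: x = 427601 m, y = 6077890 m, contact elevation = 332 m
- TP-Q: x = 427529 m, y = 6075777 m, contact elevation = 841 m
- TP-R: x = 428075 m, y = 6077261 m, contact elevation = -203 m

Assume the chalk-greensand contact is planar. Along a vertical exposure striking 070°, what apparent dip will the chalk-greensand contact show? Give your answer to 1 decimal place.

53.8°

Two edge vectors: TP-P→TP-Q = (-72, -2113, 509), TP-P→TP-R = (474, -629, -535).
Normal n = (TP-P→TP-Q) × (TP-P→TP-R) = (1450616, 202746, 1046850).
So ∂z/∂x = −n_x/n_z = −1.38570 and ∂z/∂y = −n_y/n_z = −0.19367.
Unit vector along 070° is (sin 70°, cos 70°) = (0.9397, 0.3420).
Slope in that direction = a·(0.9397) + b·(0.3420) = −1.36837.
Apparent dip = arctan|1.36837| = 53.8° (true dip is 54.4°, so apparent ≤ true as expected).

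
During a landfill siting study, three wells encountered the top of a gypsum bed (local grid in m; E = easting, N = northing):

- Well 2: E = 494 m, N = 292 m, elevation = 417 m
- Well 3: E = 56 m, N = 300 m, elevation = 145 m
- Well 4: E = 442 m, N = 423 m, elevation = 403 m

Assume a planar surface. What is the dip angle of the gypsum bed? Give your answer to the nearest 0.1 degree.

Let the plane be z = a·E + b·N + c.
Well 3−Well 2: −438a + 8b = −272;  Well 4−Well 2: −52a + 131b = −14.
Solving gives a = 0.62357, b = 0.14066.
Gradient magnitude |∇z| = √(a² + b²) = √(0.38884 + 0.01978) = 0.63924.
True dip = arctan(0.63924) = 32.6°, dipping toward WSW (azimuth ≈ 257°).

32.6°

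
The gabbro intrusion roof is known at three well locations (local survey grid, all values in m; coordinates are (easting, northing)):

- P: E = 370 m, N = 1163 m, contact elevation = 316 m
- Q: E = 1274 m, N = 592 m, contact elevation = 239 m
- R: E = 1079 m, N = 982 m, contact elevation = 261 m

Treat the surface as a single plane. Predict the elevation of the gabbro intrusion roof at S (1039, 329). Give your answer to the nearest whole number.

251 m

Let the plane be z = a·E + b·N + c.
Q−P: 904a − 571b = −77;  R−P: 709a − 181b = −55.
Solving gives a = −0.07242, b = 0.02020.
Then c = 316 − a·370 − b·1163 = 319.30.
At (1039, 329): z = −75.2 + 6.6 + 319.30 = 250.7 m.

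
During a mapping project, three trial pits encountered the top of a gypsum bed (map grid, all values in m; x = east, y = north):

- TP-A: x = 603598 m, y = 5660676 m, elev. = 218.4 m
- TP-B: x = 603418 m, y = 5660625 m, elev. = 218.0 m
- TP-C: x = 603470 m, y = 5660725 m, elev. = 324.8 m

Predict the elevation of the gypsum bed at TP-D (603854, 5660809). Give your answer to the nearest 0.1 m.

294.6 m

Let the plane be z = a·x + b·y + c.
TP-B−TP-A: −180a − 51b = −0.4;  TP-C−TP-A: −128a + 49b = 106.4.
Solving gives a = −0.352280427, b = 1.251185822.
Then c = 218.4 − a·603598 − b·5660676 = −6869703.39.
At (603854, 5660809): z = −212725.9 + 7082724.0 − 6869703.39 = 294.6 m.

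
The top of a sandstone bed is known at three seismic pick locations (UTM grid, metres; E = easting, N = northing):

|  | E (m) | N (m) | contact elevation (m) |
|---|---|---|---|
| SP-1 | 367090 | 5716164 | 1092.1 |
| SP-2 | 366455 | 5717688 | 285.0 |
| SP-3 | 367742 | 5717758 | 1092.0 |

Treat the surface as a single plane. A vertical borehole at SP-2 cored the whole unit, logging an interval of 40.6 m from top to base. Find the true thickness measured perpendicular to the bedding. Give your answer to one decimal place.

Two edge vectors: SP-1→SP-2 = (-635, 1524, -807.1), SP-1→SP-3 = (652, 1594, -0.1).
Normal n = (SP-1→SP-2) × (SP-1→SP-3) = (1286365, -526292.7, -2005838).
So ∂z/∂E = −n_x/n_z = 0.64131 and ∂z/∂N = −n_y/n_z = −0.26238.
|∇z| = √(a²+b²) = 0.69291, so dip δ = arctan(0.69291) = 34.72°.
True thickness = vertical thickness × cos δ = 40.6 × cos 34.72° = 33.4 m.

33.4 m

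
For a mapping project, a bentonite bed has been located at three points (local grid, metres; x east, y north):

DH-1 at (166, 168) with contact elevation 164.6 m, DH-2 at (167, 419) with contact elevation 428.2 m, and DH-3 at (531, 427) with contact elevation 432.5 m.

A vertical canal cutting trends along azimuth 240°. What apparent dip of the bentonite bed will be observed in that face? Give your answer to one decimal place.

27.3°

Let the plane be z = a·x + b·y + c.
DH-2−DH-1: 1a + 251b = 263.6;  DH-3−DH-1: 365a + 259b = 267.9.
Solving gives a = −0.01127, b = 1.05024.
Unit vector along 240° is (sin 240°, cos 240°) = (-0.8660, -0.5000).
Slope in that direction = a·(-0.8660) + b·(-0.5000) = −0.51536.
Apparent dip = arctan|0.51536| = 27.3° (true dip is 46.4°, so apparent ≤ true as expected).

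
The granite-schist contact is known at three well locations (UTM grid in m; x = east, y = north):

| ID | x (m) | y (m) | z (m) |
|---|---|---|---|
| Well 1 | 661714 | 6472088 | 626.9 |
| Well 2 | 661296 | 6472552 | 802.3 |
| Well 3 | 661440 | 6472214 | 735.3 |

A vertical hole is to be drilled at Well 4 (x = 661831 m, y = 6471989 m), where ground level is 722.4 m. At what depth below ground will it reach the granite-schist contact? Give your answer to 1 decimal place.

Two edge vectors: Well 1→Well 2 = (-418, 464, 175.4), Well 1→Well 3 = (-274, 126, 108.4).
Normal n = (Well 1→Well 2) × (Well 1→Well 3) = (28197.2, -2748.4, 74468).
So ∂z/∂x = −n_x/n_z = −0.378648547 and ∂z/∂y = −n_y/n_z = 0.036907128.
Intercept c from Well 1: 626.9 + 250557.04 − 238866.18 = 12317.77.
At (661831, 6471989): z_contact = −250601.35 + 238862.53 + 12317.77 = 578.94 m.
Depth below ground = 722.4 − 578.94 = 143.5 m.

143.5 m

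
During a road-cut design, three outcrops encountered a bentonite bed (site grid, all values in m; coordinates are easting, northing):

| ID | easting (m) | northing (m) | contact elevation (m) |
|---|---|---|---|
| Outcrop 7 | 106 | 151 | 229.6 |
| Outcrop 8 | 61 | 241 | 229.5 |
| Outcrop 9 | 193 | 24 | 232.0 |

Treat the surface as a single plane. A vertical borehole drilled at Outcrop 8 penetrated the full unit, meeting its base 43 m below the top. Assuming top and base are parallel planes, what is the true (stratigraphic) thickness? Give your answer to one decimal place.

Let the plane be z = a·easting + b·northing + c.
Outcrop 8−Outcrop 7: −45a + 90b = −0.1;  Outcrop 9−Outcrop 7: 87a − 127b = 2.4.
Solving gives a = 0.09612, b = 0.04695.
|∇z| = √(a²+b²) = 0.10698, so dip δ = arctan(0.10698) = 6.11°.
True thickness = vertical thickness × cos δ = 43 × cos 6.11° = 42.8 m.

42.8 m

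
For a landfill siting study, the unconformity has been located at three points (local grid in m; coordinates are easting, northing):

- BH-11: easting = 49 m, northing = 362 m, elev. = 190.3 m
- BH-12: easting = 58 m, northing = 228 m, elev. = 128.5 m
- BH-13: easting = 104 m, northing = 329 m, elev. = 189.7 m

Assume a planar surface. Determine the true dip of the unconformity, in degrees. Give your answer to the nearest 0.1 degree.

Let the plane be z = a·easting + b·northing + c.
BH-12−BH-11: 9a − 134b = −61.8;  BH-13−BH-11: 55a − 33b = −0.6.
Solving gives a = 0.27697, b = 0.47980.
Gradient magnitude |∇z| = √(a² + b²) = √(0.07671 + 0.23020) = 0.55400.
True dip = arctan(0.55400) = 29.0°, dipping toward SSW (azimuth ≈ 210°).

29.0°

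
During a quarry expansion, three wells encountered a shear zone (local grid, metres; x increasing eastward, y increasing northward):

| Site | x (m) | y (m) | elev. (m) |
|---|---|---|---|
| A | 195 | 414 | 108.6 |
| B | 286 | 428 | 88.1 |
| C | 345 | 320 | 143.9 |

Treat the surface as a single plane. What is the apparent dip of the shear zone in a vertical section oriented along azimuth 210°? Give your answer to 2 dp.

30.04°

Let the plane be z = a·x + b·y + c.
B−A: 91a + 14b = −20.5;  C−A: 150a − 94b = 35.3.
Solving gives a = −0.13448, b = −0.59014.
Unit vector along 210° is (sin 210°, cos 210°) = (-0.5000, -0.8660).
Slope in that direction = a·(-0.5000) + b·(-0.8660) = 0.57831.
Apparent dip = arctan|0.57831| = 30.04° (true dip is 31.2°, so apparent ≤ true as expected).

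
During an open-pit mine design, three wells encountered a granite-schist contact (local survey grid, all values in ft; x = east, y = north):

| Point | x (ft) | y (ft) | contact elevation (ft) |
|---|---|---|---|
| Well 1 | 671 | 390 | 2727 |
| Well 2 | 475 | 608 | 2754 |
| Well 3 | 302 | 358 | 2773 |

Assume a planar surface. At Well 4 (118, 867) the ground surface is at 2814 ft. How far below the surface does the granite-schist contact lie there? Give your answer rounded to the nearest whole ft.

Two edge vectors: Well 1→Well 2 = (-196, 218, 27), Well 1→Well 3 = (-369, -32, 46).
Normal n = (Well 1→Well 2) × (Well 1→Well 3) = (10892, -947, 86714).
So ∂z/∂x = −n_x/n_z = −0.12561 and ∂z/∂y = −n_y/n_z = 0.01092.
Intercept c from Well 1: 2727 + 84.28 − 4.26 = 2807.02.
At (118, 867): z_contact = −14.8 + 9.5 + 2807.02 = 2801.7 ft.
Depth below ground = 2814 − 2801.7 = 12 ft.

12 ft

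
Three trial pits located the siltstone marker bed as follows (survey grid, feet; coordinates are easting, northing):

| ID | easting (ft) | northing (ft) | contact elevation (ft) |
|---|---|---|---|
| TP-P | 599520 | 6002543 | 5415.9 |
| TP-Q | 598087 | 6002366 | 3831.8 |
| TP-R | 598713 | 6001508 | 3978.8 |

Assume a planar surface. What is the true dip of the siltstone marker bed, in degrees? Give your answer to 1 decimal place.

Let the plane be z = a·easting + b·northing + c.
TP-Q−TP-P: −1433a − 177b = −1584.1;  TP-R−TP-P: −807a − 1035b = −1437.1.
Solving gives a = 1.03347, b = 0.58270.
Gradient magnitude |∇z| = √(a² + b²) = √(1.06806 + 0.33953) = 1.18642.
True dip = arctan(1.18642) = 49.9°, dipping toward WSW (azimuth ≈ 241°).

49.9°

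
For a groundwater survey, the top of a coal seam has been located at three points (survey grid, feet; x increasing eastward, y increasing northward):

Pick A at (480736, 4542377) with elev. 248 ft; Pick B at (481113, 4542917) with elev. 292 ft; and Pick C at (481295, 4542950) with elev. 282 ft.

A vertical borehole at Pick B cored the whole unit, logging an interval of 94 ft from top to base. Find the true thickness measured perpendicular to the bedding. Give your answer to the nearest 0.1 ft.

Two edge vectors: Pick A→Pick B = (377, 540, 44), Pick A→Pick C = (559, 573, 34).
Normal n = (Pick A→Pick B) × (Pick A→Pick C) = (-6852, 11778, -85839).
So ∂z/∂x = −n_x/n_z = −0.07982 and ∂z/∂y = −n_y/n_z = 0.13721.
|∇z| = √(a²+b²) = 0.15874, so dip δ = arctan(0.15874) = 9.02°.
True thickness = vertical thickness × cos δ = 94 × cos 9.02° = 92.8 ft.

92.8 ft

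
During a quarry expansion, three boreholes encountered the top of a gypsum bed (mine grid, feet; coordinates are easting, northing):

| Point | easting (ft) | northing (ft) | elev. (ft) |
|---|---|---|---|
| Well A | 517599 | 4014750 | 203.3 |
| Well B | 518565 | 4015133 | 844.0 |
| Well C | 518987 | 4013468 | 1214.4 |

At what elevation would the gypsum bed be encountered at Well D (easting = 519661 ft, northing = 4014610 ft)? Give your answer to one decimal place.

1618.2 ft

Let the plane be z = a·easting + b·northing + c.
Well B−Well A: 966a + 383b = 640.7;  Well C−Well A: 1388a − 1282b = 1011.1.
Solving gives a = 0.682834901, b = −0.049395599.
Then c = 203.3 − a·517599 − b·4014750 = −154920.38.
At (519661, 4014610): z = 354842.7 − 198304.1 − 154920.38 = 1618.2 ft.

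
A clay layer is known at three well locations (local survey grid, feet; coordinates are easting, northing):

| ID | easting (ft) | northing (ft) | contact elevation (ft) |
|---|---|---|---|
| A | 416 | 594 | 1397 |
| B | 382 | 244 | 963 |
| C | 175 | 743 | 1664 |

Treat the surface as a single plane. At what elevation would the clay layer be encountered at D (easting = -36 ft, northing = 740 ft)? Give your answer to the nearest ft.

1728 ft

Let the plane be z = a·easting + b·northing + c.
B−A: −34a − 350b = −434;  C−A: −241a + 149b = 267.
Solving gives a = −0.32191, b = 1.27127.
Then c = 1397 − a·416 − b·594 = 775.78.
At (-36, 740): z = 11.6 + 940.7 + 775.78 = 1728.1 ft.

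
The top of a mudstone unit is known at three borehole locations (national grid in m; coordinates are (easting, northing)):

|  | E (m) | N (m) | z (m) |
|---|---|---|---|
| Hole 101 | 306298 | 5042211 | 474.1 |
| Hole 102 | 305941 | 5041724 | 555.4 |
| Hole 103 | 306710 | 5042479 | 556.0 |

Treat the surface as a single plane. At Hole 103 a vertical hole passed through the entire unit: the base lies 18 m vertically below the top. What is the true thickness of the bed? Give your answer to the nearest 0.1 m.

Two edge vectors: Hole 101→Hole 102 = (-357, -487, 81.3), Hole 101→Hole 103 = (412, 268, 81.9).
Normal n = (Hole 101→Hole 102) × (Hole 101→Hole 103) = (-61673.7, 62733.9, 104968).
So ∂z/∂E = −n_x/n_z = 0.58755 and ∂z/∂N = −n_y/n_z = −0.59765.
|∇z| = √(a²+b²) = 0.83809, so dip δ = arctan(0.83809) = 39.97°.
True thickness = vertical thickness × cos δ = 18 × cos 39.97° = 13.8 m.

13.8 m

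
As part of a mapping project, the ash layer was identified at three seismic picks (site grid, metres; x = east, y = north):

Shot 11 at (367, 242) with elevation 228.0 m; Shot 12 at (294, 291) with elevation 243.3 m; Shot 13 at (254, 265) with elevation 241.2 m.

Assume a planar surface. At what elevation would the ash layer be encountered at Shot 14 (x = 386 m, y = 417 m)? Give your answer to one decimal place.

261.3 m

Two edge vectors: Shot 11→Shot 12 = (-73, 49, 15.3), Shot 11→Shot 13 = (-113, 23, 13.2).
Normal n = (Shot 11→Shot 12) × (Shot 11→Shot 13) = (294.9, -765.3, 3858).
So ∂z/∂x = −n_x/n_z = −0.07644 and ∂z/∂y = −n_y/n_z = 0.19837.
Intercept c from Shot 11: 228 + 28.05 − 48.00 = 208.05.
At (386, 417): z = −29.5 + 82.7 + 208.05 = 261.3 m.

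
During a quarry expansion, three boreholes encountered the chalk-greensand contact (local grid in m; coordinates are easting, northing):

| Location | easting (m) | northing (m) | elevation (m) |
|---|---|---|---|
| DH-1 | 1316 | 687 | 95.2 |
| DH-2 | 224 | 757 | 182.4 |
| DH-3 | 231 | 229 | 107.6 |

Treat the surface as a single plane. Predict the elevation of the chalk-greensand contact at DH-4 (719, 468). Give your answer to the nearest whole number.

107 m

Two edge vectors: DH-1→DH-2 = (-1092, 70, 87.2), DH-1→DH-3 = (-1085, -458, 12.4).
Normal n = (DH-1→DH-2) × (DH-1→DH-3) = (40805.6, -81071.2, 576086).
So ∂z/∂easting = −n_x/n_z = −0.07083 and ∂z/∂northing = −n_y/n_z = 0.14073.
Intercept c from DH-1: 95.2 + 93.22 − 96.68 = 91.74.
At (719, 468): z = −50.9 + 65.9 + 91.74 = 106.7 m.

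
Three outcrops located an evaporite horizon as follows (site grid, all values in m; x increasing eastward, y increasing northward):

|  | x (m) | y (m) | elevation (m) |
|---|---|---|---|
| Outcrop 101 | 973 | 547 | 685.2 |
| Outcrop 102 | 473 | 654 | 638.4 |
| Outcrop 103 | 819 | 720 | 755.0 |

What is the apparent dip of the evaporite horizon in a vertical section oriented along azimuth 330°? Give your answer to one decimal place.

22.3°

Two edge vectors: Outcrop 101→Outcrop 102 = (-500, 107, -46.8), Outcrop 101→Outcrop 103 = (-154, 173, 69.8).
Normal n = (Outcrop 101→Outcrop 102) × (Outcrop 101→Outcrop 103) = (15565, 42107.2, -70022).
So ∂z/∂x = −n_x/n_z = 0.22229 and ∂z/∂y = −n_y/n_z = 0.60134.
Unit vector along 330° is (sin 330°, cos 330°) = (-0.5000, 0.8660).
Slope in that direction = a·(-0.5000) + b·(0.8660) = 0.40963.
Apparent dip = arctan|0.40963| = 22.3° (true dip is 32.7°, so apparent ≤ true as expected).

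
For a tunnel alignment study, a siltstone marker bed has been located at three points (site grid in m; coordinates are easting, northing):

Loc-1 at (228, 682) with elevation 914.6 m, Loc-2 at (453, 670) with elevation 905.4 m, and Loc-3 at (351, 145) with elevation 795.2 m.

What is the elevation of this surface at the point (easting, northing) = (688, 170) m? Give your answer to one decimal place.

790.7 m

Two edge vectors: Loc-1→Loc-2 = (225, -12, -9.2), Loc-1→Loc-3 = (123, -537, -119.4).
Normal n = (Loc-1→Loc-2) × (Loc-1→Loc-3) = (-3507.6, 25733.4, -119349).
So ∂z/∂easting = −n_x/n_z = −0.02939 and ∂z/∂northing = −n_y/n_z = 0.21561.
Intercept c from Loc-1: 914.6 + 6.70 − 147.05 = 774.25.
At (688, 170): z = −20.2 + 36.7 + 774.25 = 790.7 m.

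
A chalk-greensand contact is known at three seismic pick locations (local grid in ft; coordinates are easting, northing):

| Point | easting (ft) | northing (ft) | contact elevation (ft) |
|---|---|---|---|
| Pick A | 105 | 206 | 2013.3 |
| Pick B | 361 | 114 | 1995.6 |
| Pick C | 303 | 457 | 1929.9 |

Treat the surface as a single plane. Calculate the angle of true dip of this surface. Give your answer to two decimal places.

14.66°

Two edge vectors: Pick A→Pick B = (256, -92, -17.7), Pick A→Pick C = (198, 251, -83.4).
Normal n = (Pick A→Pick B) × (Pick A→Pick C) = (12115.5, 17845.8, 82472).
So ∂z/∂easting = −n_x/n_z = −0.14690 and ∂z/∂northing = −n_y/n_z = −0.21639.
Gradient magnitude |∇z| = √(a² + b²) = √(0.02158 + 0.04682) = 0.26154.
True dip = arctan(0.26154) = 14.66°, dipping toward NE (azimuth ≈ 034°).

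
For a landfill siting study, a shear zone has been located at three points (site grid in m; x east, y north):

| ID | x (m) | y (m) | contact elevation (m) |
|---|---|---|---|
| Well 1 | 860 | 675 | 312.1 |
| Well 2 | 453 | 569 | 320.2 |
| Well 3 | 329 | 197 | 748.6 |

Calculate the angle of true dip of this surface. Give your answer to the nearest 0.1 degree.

Let the plane be z = a·x + b·y + c.
Well 2−Well 1: −407a − 106b = 8.1;  Well 3−Well 1: −531a − 478b = 436.5.
Solving gives a = 0.30665, b = −1.25383.
Gradient magnitude |∇z| = √(a² + b²) = √(0.09403 + 1.57209) = 1.29078.
True dip = arctan(1.29078) = 52.2°, dipping toward NNW (azimuth ≈ 346°).

52.2°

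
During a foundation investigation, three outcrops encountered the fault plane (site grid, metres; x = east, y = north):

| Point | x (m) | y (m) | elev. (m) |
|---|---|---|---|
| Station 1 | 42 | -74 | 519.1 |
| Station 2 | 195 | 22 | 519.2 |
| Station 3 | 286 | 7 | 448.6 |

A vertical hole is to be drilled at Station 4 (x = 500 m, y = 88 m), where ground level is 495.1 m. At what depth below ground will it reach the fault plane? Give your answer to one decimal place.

98.6 m

Two edge vectors: Station 1→Station 2 = (153, 96, 0.1), Station 1→Station 3 = (244, 81, -70.5).
Normal n = (Station 1→Station 2) × (Station 1→Station 3) = (-6776.1, 10810.9, -11031).
So ∂z/∂x = −n_x/n_z = −0.61428 and ∂z/∂y = −n_y/n_z = 0.98005.
Intercept c from Station 1: 519.1 + 25.80 + 72.52 = 617.42.
At (500, 88): z_contact = −307.14 + 86.24 + 617.42 = 396.53 m.
Depth below ground = 495.1 − 396.53 = 98.6 m.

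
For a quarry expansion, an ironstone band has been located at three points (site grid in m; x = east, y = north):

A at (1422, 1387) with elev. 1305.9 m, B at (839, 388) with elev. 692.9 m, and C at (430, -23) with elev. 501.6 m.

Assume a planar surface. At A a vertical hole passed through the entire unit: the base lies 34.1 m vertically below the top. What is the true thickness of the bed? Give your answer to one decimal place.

25.4 m

Let the plane be z = a·x + b·y + c.
B−A: −583a − 999b = −613;  C−A: −992a − 1410b = −804.3.
Solving gives a = −0.36001, b = 0.82371.
|∇z| = √(a²+b²) = 0.89895, so dip δ = arctan(0.89895) = 41.95°.
True thickness = vertical thickness × cos δ = 34.1 × cos 41.95° = 25.4 m.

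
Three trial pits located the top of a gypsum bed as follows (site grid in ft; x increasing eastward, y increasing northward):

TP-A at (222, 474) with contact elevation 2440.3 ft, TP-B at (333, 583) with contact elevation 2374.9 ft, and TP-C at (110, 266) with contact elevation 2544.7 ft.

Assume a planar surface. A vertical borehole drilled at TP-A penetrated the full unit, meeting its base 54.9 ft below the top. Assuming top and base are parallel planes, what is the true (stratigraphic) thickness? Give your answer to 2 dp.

Let the plane be z = a·x + b·y + c.
TP-B−TP-A: 111a + 109b = −65.4;  TP-C−TP-A: −112a − 208b = 104.4.
Solving gives a = −0.20438, b = −0.39187.
|∇z| = √(a²+b²) = 0.44197, so dip δ = arctan(0.44197) = 23.84°.
True thickness = vertical thickness × cos δ = 54.9 × cos 23.84° = 50.21 ft.

50.21 ft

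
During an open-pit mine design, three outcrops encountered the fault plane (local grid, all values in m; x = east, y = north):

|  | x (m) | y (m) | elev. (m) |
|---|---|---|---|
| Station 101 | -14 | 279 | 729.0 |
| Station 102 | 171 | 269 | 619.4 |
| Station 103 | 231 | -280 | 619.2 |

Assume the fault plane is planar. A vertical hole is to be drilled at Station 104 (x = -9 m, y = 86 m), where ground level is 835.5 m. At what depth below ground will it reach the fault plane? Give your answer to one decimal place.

Two edge vectors: Station 101→Station 102 = (185, -10, -109.6), Station 101→Station 103 = (245, -559, -109.8).
Normal n = (Station 101→Station 102) × (Station 101→Station 103) = (-60168.4, -6539, -100965).
So ∂z/∂x = −n_x/n_z = −0.59593 and ∂z/∂y = −n_y/n_z = −0.06477.
Intercept c from Station 101: 729 − 8.34 + 18.07 = 738.73.
At (-9, 86): z_contact = 5.36 − 5.57 + 738.73 = 738.52 m.
Depth below ground = 835.5 − 738.52 = 97.0 m.

97.0 m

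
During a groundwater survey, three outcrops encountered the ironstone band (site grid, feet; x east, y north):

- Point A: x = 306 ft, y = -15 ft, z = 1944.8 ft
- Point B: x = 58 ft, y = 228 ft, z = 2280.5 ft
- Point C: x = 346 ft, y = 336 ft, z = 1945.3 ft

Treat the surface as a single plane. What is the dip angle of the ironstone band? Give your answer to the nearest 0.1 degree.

50.8°

Let the plane be z = a·x + b·y + c.
Point B−Point A: −248a + 243b = 335.7;  Point C−Point A: 40a + 351b = 0.5.
Solving gives a = −1.21641, b = 0.14005.
Gradient magnitude |∇z| = √(a² + b²) = √(1.47964 + 0.01961) = 1.22444.
True dip = arctan(1.22444) = 50.8°, dipping toward E (azimuth ≈ 097°).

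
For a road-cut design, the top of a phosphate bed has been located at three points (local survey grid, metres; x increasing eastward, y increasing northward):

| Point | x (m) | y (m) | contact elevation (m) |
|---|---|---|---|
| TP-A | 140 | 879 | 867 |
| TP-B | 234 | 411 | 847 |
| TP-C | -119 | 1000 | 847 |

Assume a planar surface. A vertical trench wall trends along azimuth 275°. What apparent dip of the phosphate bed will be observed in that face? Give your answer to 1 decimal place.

Let the plane be z = a·x + b·y + c.
TP-B−TP-A: 94a − 468b = −20;  TP-C−TP-A: −259a + 121b = −20.
Solving gives a = 0.10725, b = 0.06428.
Unit vector along 275° is (sin 275°, cos 275°) = (-0.9962, 0.0872).
Slope in that direction = a·(-0.9962) + b·(0.0872) = −0.10124.
Apparent dip = arctan|0.10124| = 5.8° (true dip is 7.1°, so apparent ≤ true as expected).

5.8°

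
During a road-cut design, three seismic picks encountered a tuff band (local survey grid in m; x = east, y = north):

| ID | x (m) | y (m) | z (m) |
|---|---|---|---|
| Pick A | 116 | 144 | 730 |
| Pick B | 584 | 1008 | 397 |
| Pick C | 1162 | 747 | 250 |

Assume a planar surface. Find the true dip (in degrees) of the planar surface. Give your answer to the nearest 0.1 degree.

21.7°

Let the plane be z = a·x + b·y + c.
Pick B−Pick A: 468a + 864b = −333;  Pick C−Pick A: 1046a + 603b = −480.
Solving gives a = −0.34418, b = −0.19899.
Gradient magnitude |∇z| = √(a² + b²) = √(0.11846 + 0.03960) = 0.39756.
True dip = arctan(0.39756) = 21.7°, dipping toward ENE (azimuth ≈ 060°).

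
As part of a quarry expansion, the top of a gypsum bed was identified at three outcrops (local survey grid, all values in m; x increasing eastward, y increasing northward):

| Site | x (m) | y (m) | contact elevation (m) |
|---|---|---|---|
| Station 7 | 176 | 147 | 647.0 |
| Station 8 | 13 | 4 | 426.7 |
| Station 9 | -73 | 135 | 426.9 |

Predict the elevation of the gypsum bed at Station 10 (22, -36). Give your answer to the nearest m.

412 m

Let the plane be z = a·x + b·y + c.
Station 8−Station 7: −163a − 143b = −220.3;  Station 9−Station 7: −249a − 12b = −220.1.
Solving gives a = 0.85676, b = 0.56398.
Then c = 647 − a·176 − b·147 = 413.31.
At (22, -36): z = 18.8 − 20.3 + 413.31 = 411.9 m.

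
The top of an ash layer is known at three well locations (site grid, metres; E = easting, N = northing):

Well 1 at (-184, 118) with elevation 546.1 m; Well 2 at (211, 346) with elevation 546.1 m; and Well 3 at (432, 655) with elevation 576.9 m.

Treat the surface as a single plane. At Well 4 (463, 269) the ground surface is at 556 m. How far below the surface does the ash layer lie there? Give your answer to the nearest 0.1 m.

47.7 m

Let the plane be z = a·E + b·N + c.
Well 2−Well 1: 395a + 228b = 0;  Well 3−Well 1: 616a + 537b = 30.8.
Solving gives a = −0.09799, b = 0.16976.
Then c = 546.1 − a·-184 − b·118 = 508.04.
At (463, 269): z_contact = −45.37 + 45.66 + 508.04 = 508.34 m.
Depth below ground = 556 − 508.34 = 47.7 m.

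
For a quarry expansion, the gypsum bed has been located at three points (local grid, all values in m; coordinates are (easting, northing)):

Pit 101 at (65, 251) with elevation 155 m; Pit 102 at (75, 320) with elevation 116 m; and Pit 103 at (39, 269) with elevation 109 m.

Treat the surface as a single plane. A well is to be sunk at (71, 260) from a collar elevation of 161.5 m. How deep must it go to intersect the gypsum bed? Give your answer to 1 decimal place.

Two edge vectors: Pit 101→Pit 102 = (10, 69, -39), Pit 101→Pit 103 = (-26, 18, -46).
Normal n = (Pit 101→Pit 102) × (Pit 101→Pit 103) = (-2472, 1474, 1974).
So ∂z/∂E = −n_x/n_z = 1.25228 and ∂z/∂N = −n_y/n_z = −0.74671.
Intercept c from Pit 101: 155 − 81.40 + 187.42 = 261.03.
At (71, 260): z_contact = 88.91 − 194.14 + 261.03 = 155.79 m.
Depth below ground = 161.5 − 155.79 = 5.7 m.

5.7 m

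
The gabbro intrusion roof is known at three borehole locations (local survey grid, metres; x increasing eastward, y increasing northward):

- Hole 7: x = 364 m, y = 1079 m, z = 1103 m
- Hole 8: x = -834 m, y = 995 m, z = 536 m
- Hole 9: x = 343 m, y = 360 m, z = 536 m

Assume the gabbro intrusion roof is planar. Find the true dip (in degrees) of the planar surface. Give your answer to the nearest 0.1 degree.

41.4°

Two edge vectors: Hole 7→Hole 8 = (-1198, -84, -567), Hole 7→Hole 9 = (-21, -719, -567).
Normal n = (Hole 7→Hole 8) × (Hole 7→Hole 9) = (-360045, -667359, 859598).
So ∂z/∂x = −n_x/n_z = 0.41885 and ∂z/∂y = −n_y/n_z = 0.77636.
Gradient magnitude |∇z| = √(a² + b²) = √(0.17544 + 0.60274) = 0.88214.
True dip = arctan(0.88214) = 41.4°, dipping toward SSW (azimuth ≈ 208°).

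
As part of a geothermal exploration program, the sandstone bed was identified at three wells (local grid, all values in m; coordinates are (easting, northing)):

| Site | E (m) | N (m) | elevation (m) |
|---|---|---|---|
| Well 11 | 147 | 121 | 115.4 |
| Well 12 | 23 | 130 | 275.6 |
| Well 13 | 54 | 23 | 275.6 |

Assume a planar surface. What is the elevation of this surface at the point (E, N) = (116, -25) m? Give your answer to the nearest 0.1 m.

212.1 m

Let the plane be z = a·E + b·N + c.
Well 12−Well 11: −124a + 9b = 160.2;  Well 13−Well 11: −93a − 98b = 160.2.
Solving gives a = −1.31969, b = −0.38234.
Then c = 115.4 − a·147 − b·121 = 355.66.
At (116, -25): z = −153.1 + 9.6 + 355.66 = 212.1 m.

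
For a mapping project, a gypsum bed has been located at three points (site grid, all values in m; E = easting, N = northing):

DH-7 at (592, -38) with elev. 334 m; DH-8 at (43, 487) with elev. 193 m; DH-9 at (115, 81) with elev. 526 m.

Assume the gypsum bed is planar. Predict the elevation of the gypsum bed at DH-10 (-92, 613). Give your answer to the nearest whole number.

Let the plane be z = a·E + b·N + c.
DH-8−DH-7: −549a + 525b = −141;  DH-9−DH-7: −477a + 119b = 192.
Solving gives a = −0.63524, b = −0.93285.
Then c = 334 − a·592 − b·-38 = 674.61.
At (-92, 613): z = 58.4 − 571.8 + 674.61 = 161.2 m.

161 m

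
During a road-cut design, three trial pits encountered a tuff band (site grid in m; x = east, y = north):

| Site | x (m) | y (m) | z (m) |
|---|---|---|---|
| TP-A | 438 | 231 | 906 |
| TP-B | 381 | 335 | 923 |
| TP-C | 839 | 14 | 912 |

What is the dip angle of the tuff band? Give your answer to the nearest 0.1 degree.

15.9°

Two edge vectors: TP-A→TP-B = (-57, 104, 17), TP-A→TP-C = (401, -217, 6).
Normal n = (TP-A→TP-B) × (TP-A→TP-C) = (4313, 7159, -29335).
So ∂z/∂x = −n_x/n_z = 0.14703 and ∂z/∂y = −n_y/n_z = 0.24404.
Gradient magnitude |∇z| = √(a² + b²) = √(0.02162 + 0.05956) = 0.28491.
True dip = arctan(0.28491) = 15.9°, dipping toward SSW (azimuth ≈ 211°).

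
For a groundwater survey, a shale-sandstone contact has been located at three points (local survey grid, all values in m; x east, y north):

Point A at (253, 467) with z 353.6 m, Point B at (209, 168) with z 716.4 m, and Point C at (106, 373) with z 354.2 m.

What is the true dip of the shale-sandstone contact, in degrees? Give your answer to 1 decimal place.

57.8°

Let the plane be z = a·x + b·y + c.
Point B−Point A: −44a − 299b = 362.8;  Point C−Point A: −147a − 94b = 0.6.
Solving gives a = 0.85199, b = −1.33875.
Gradient magnitude |∇z| = √(a² + b²) = √(0.72589 + 1.79226) = 1.58687.
True dip = arctan(1.58687) = 57.8°, dipping toward NNW (azimuth ≈ 328°).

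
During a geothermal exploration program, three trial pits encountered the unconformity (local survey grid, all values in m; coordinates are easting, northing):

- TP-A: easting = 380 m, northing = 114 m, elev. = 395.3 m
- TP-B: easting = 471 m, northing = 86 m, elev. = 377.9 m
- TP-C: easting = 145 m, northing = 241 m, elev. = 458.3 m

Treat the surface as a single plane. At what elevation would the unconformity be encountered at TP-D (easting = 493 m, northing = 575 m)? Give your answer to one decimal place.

Two edge vectors: TP-A→TP-B = (91, -28, -17.4), TP-A→TP-C = (-235, 127, 63).
Normal n = (TP-A→TP-B) × (TP-A→TP-C) = (445.8, -1644, 4977).
So ∂z/∂easting = −n_x/n_z = −0.08957 and ∂z/∂northing = −n_y/n_z = 0.33032.
Intercept c from TP-A: 395.3 + 34.04 − 37.66 = 391.68.
At (493, 575): z = −44.2 + 189.9 + 391.68 = 537.5 m.

537.5 m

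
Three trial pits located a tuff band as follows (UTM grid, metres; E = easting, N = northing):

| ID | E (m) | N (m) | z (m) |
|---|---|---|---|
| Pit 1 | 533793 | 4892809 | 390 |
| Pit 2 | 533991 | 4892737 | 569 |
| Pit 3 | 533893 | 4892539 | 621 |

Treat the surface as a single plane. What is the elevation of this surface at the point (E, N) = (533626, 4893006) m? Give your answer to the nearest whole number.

157 m

Two edge vectors: Pit 1→Pit 2 = (198, -72, 179), Pit 1→Pit 3 = (100, -270, 231).
Normal n = (Pit 1→Pit 2) × (Pit 1→Pit 3) = (31698, -27838, -46260).
So ∂z/∂E = −n_x/n_z = 0.68521401 and ∂z/∂N = −n_y/n_z = −0.60177259.
Intercept c from Pit 1: 390 − 365762.44 + 2944358.34 = 2578985.90.
At (533626, 4893006): z = 365648.0 − 2944476.9 + 2578985.90 = 157.0 m.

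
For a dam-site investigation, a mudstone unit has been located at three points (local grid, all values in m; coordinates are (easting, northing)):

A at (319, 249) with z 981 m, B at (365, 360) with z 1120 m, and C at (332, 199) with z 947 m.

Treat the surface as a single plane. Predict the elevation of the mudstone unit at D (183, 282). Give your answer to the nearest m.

Let the plane be z = a·E + b·N + c.
B−A: 46a + 111b = 139;  C−A: 13a − 50b = −34.
Solving gives a = 0.84852, b = 0.90061.
Then c = 981 − a·319 − b·249 = 486.07.
At (183, 282): z = 155.3 + 254.0 + 486.07 = 895.3 m.

895 m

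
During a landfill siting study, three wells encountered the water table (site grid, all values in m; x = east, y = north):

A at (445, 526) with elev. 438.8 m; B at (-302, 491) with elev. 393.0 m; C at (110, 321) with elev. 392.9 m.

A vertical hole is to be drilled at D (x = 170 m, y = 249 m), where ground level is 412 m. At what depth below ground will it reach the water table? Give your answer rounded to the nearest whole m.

25 m

Two edge vectors: A→B = (-747, -35, -45.8), A→C = (-335, -205, -45.9).
Normal n = (A→B) × (A→C) = (-7782.5, -18944.3, 141410).
So ∂z/∂x = −n_x/n_z = 0.05504 and ∂z/∂y = −n_y/n_z = 0.13397.
Intercept c from A: 438.8 − 24.49 − 70.47 = 343.84.
At (170, 249): z_contact = 9.4 + 33.4 + 343.84 = 386.6 m.
Depth below ground = 412 − 386.6 = 25 m.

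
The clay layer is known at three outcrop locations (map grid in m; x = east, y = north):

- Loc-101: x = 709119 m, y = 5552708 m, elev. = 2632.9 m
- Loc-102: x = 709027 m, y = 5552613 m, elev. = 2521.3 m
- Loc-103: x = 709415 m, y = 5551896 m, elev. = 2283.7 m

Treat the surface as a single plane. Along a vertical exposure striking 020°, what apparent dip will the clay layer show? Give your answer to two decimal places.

38.19°

Let the plane be z = a·x + b·y + c.
Loc-102−Loc-101: −92a − 95b = −111.6;  Loc-103−Loc-101: 296a − 812b = −349.2.
Solving gives a = 0.55868, b = 0.63370.
Unit vector along 020° is (sin 20°, cos 20°) = (0.3420, 0.9397).
Slope in that direction = a·(0.3420) + b·(0.9397) = 0.78657.
Apparent dip = arctan|0.78657| = 38.19° (true dip is 40.2°, so apparent ≤ true as expected).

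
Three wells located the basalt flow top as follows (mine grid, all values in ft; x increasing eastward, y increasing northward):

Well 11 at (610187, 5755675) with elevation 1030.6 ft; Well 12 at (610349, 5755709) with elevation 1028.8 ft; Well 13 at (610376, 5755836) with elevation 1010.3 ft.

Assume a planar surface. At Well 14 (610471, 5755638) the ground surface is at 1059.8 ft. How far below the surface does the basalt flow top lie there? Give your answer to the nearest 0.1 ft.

Two edge vectors: Well 11→Well 12 = (162, 34, -1.8), Well 11→Well 13 = (189, 161, -20.3).
Normal n = (Well 11→Well 12) × (Well 11→Well 13) = (-400.4, 2948.4, 19656).
So ∂z/∂x = −n_x/n_z = 0.020370370 and ∂z/∂y = −n_y/n_z = −0.150000000.
Intercept c from Well 11: 1030.6 − 12429.74 + 863351.25 = 851952.11.
At (610471, 5755638): z_contact = 12435.52 − 863345.70 + 851952.11 = 1041.94 ft.
Depth below ground = 1059.8 − 1041.94 = 17.9 ft.

17.9 ft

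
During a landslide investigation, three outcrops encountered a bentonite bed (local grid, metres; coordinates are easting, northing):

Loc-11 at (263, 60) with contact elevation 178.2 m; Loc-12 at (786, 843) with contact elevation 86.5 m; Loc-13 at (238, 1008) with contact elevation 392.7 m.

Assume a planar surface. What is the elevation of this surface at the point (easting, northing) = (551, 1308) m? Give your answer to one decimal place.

301.9 m

Let the plane be z = a·easting + b·northing + c.
Loc-12−Loc-11: 523a + 783b = −91.7;  Loc-13−Loc-11: −25a + 948b = 214.5.
Solving gives a = −0.494559, b = 0.213224.
Then c = 178.2 − a·263 − b·60 = 295.48.
At (551, 1308): z = −272.5 + 278.9 + 295.48 = 301.9 m.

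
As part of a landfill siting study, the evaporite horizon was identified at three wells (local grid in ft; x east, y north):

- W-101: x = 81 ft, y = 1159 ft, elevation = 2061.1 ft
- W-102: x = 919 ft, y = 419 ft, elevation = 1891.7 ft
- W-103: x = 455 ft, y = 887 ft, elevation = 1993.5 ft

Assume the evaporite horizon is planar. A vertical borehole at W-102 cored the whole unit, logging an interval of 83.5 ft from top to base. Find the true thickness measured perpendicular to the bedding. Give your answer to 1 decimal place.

82.5 ft

Two edge vectors: W-101→W-102 = (838, -740, -169.4), W-101→W-103 = (374, -272, -67.6).
Normal n = (W-101→W-102) × (W-101→W-103) = (3947.2, -6706.8, 48824).
So ∂z/∂x = −n_x/n_z = −0.08085 and ∂z/∂y = −n_y/n_z = 0.13737.
|∇z| = √(a²+b²) = 0.15939, so dip δ = arctan(0.15939) = 9.06°.
True thickness = vertical thickness × cos δ = 83.5 × cos 9.06° = 82.5 ft.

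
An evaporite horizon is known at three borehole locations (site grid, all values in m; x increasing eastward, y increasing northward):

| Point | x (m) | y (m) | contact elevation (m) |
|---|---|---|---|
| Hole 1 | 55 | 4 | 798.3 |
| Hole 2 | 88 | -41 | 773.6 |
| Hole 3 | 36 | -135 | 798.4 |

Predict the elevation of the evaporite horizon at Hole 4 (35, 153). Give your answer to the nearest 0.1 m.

823.7 m

Two edge vectors: Hole 1→Hole 2 = (33, -45, -24.7), Hole 1→Hole 3 = (-19, -139, 0.1).
Normal n = (Hole 1→Hole 2) × (Hole 1→Hole 3) = (-3437.8, 466, -5442).
So ∂z/∂x = −n_x/n_z = −0.63172 and ∂z/∂y = −n_y/n_z = 0.08563.
Intercept c from Hole 1: 798.3 + 34.74 − 0.34 = 832.70.
At (35, 153): z = −22.1 + 13.1 + 832.70 = 823.7 m.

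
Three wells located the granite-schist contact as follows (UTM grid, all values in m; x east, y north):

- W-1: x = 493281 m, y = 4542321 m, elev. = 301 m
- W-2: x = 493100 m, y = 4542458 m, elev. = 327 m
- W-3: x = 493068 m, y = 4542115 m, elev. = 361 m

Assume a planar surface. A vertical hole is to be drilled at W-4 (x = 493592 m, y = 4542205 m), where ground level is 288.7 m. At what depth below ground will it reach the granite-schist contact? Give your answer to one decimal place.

Two edge vectors: W-1→W-2 = (-181, 137, 26), W-1→W-3 = (-213, -206, 60).
Normal n = (W-1→W-2) × (W-1→W-3) = (13576, 5322, 66467).
So ∂z/∂x = −n_x/n_z = −0.204251734 and ∂z/∂y = −n_y/n_z = −0.080069809.
Intercept c from W-1: 301 + 100753.50 + 363702.78 = 464757.27.
At (493592, 4542205): z_contact = −100817.02 − 363693.49 + 464757.27 = 246.77 m.
Depth below ground = 288.7 − 246.77 = 41.9 m.

41.9 m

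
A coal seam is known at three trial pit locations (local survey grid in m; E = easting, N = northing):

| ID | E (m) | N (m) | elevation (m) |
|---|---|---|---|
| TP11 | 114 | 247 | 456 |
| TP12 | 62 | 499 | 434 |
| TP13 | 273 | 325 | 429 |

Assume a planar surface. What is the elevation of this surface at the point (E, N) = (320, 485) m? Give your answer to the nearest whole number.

406 m

Let the plane be z = a·E + b·N + c.
TP12−TP11: −52a + 252b = −22;  TP13−TP11: 159a + 78b = −27.
Solving gives a = −0.11531, b = −0.11110.
Then c = 456 − a·114 − b·247 = 496.59.
At (320, 485): z = −36.9 − 53.9 + 496.59 = 405.8 m.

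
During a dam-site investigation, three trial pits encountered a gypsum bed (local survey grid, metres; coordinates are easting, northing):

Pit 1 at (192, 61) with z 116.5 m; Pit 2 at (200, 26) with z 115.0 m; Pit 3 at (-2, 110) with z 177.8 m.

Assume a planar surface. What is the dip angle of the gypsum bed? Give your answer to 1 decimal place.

Two edge vectors: Pit 1→Pit 2 = (8, -35, -1.5), Pit 1→Pit 3 = (-194, 49, 61.3).
Normal n = (Pit 1→Pit 2) × (Pit 1→Pit 3) = (-2072, -199.4, -6398).
So ∂z/∂easting = −n_x/n_z = −0.32385 and ∂z/∂northing = −n_y/n_z = −0.03117.
Gradient magnitude |∇z| = √(a² + b²) = √(0.10488 + 0.00097) = 0.32535.
True dip = arctan(0.32535) = 18.0°, dipping toward E (azimuth ≈ 085°).

18.0°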